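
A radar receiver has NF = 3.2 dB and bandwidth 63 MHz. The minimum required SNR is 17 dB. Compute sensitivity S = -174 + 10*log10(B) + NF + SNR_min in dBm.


10*log10(63000000.0) = 77.99
S = -174 + 77.99 + 3.2 + 17 = -75.8 dBm

-75.8 dBm


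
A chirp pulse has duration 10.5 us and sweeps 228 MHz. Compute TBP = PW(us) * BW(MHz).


TBP = 10.5 * 228 = 2394.0

2394.0


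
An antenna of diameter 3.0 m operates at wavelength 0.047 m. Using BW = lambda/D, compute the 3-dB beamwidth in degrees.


BW_rad = 0.047 / 3.0 = 0.015667
BW_deg = 0.9 degrees

0.9 degrees


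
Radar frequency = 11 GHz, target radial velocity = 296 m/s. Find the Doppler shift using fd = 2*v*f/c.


fd = 2 * 296 * 11000000000.0 / 3e8 = 21706.7 Hz

21706.7 Hz


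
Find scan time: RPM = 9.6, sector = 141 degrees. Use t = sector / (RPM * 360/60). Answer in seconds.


t = 141 / (9.6 * 360) * 60 = 2.45 s

2.45 s


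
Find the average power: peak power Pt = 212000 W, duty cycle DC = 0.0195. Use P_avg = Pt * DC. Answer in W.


P_avg = 212000 * 0.0195 = 4134.0 W

4134.0 W


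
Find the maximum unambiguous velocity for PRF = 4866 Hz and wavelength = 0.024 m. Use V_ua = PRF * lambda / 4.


V_ua = 4866 * 0.024 / 4 = 29.2 m/s

29.2 m/s


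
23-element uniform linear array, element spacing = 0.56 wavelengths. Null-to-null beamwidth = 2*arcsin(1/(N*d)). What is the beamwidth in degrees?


1/(N*d) = 1/(23*0.56) = 0.07764
BW = 2*arcsin(0.07764) = 8.9 degrees

8.9 degrees


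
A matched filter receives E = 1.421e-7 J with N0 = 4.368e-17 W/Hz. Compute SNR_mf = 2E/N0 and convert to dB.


SNR_lin = 2 * 1.421e-7 / 4.368e-17 = 6.506e9
SNR_dB = 10*log10(6.506e9) = 98.1 dB

98.1 dB


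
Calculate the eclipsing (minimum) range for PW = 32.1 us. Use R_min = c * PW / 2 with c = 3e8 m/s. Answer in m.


R_min = 3e8 * 32.1e-6 / 2 = 4815.0 m

4815.0 m


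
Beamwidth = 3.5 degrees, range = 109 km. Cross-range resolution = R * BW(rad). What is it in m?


BW_rad = 0.061086524
CR = 109000 * 0.061086524 = 6658.4 m

6658.4 m


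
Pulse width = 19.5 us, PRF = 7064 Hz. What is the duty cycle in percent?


DC = 19.5e-6 * 7064 * 100 = 13.77%

13.77%


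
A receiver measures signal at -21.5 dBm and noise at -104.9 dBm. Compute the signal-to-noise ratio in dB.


SNR = -21.5 - (-104.9) = 83.4 dB

83.4 dB


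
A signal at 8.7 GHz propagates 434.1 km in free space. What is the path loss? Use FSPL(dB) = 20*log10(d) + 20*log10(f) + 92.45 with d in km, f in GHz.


20*log10(434.1) = 52.75
20*log10(8.7) = 18.79
FSPL = 164.0 dB

164.0 dB


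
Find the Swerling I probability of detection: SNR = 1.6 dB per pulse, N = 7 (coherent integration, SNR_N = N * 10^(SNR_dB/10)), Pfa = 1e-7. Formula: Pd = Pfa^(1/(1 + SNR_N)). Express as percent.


SNR_lin = 10^(1.6/10) = 1.44544
SNR_N = 7 * 1.44544 = 10.11808
1/(1 + SNR_N) = 1/11.11808 = 0.0899436
Pd = (1e-7)^0.0899436 = 0.23464
Pd = 23.5%

23.5%


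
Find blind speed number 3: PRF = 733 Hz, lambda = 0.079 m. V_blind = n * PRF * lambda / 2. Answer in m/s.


V_blind = 3 * 733 * 0.079 / 2 = 86.9 m/s

86.9 m/s


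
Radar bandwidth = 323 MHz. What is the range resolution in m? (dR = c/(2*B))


dR = 3e8 / (2 * 323000000.0) = 0.46 m

0.46 m


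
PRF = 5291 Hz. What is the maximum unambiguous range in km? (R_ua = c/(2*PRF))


R_ua = 3e8 / (2 * 5291) = 28350.0 m = 28.4 km

28.4 km


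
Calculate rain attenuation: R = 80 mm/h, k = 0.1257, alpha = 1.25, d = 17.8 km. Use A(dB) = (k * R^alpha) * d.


gamma = 0.1257 * 80^1.25 = 30.074455 dB/km
A = 30.074455 * 17.8 = 535.33 dB

535.33 dB


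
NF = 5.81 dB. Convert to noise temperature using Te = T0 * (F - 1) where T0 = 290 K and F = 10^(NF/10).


NF_lin = 10^(5.81/10) = 3.810658
Te = 290 * (3.810658 - 1) = 815.1 K

815.1 K


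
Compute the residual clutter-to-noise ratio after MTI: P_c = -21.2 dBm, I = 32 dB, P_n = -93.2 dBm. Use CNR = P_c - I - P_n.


CNR = -21.2 - 32 - (-93.2) = 40.0 dB

40.0 dB


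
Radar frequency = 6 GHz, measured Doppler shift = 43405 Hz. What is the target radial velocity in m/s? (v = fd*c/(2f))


v = 43405 * 3e8 / (2 * 6000000000.0) = 1085.1 m/s

1085.1 m/s


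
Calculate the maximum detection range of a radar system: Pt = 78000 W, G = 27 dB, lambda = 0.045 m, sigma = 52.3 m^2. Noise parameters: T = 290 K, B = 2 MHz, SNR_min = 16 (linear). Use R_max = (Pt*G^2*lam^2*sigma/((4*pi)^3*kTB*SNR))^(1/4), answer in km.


G_lin = 10^(27/10) = 501.187234
R^4 = 78000 * 501.187234^2 * 0.045^2 * 52.3 / ((4*pi)^3 * 1.38e-23 * 290 * 2000000.0 * 16)
R^4 = 8.16516e18 m^4
R_max = (8.16516e18)^(1/4) = 53455.3 m = 53.5 km

53.5 km


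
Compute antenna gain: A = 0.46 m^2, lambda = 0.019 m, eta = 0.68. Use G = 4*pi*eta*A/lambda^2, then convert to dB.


G_linear = 4*pi*0.68*0.46/0.019^2 = 10888.53
G_dB = 10*log10(10888.53) = 40.4 dB

40.4 dB


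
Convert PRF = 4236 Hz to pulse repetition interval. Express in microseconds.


PRI = 1/4236 = 0.0002360718 s = 236.1 us

236.1 us


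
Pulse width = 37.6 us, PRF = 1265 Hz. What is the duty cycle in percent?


DC = 37.6e-6 * 1265 * 100 = 4.76%

4.76%


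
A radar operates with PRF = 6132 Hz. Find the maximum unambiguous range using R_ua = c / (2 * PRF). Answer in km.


R_ua = 3e8 / (2 * 6132) = 24461.8 m = 24.5 km

24.5 km


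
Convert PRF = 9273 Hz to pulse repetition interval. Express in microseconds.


PRI = 1/9273 = 0.00010784 s = 107.8 us

107.8 us


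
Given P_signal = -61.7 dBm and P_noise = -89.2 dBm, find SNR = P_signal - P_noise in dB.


SNR = -61.7 - (-89.2) = 27.5 dB

27.5 dB


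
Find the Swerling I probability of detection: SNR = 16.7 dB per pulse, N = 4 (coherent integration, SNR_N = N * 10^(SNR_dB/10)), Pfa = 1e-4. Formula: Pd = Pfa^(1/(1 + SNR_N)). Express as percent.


SNR_lin = 10^(16.7/10) = 46.77351
SNR_N = 4 * 46.77351 = 187.09404
1/(1 + SNR_N) = 1/188.09404 = 0.0053165
Pd = (1e-4)^0.0053165 = 0.95221
Pd = 95.2%

95.2%


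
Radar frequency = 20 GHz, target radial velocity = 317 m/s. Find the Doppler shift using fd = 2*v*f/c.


fd = 2 * 317 * 20000000000.0 / 3e8 = 42266.7 Hz

42266.7 Hz


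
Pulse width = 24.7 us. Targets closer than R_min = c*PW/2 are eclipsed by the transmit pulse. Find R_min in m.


R_min = 3e8 * 24.7e-6 / 2 = 3705.0 m

3705.0 m


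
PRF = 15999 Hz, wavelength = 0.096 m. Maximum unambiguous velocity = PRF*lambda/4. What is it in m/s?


V_ua = 15999 * 0.096 / 4 = 384.0 m/s

384.0 m/s


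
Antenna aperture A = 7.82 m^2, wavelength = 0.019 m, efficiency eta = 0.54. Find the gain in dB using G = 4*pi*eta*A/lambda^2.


G_linear = 4*pi*0.54*7.82/0.019^2 = 146995.21
G_dB = 10*log10(146995.21) = 51.7 dB

51.7 dB


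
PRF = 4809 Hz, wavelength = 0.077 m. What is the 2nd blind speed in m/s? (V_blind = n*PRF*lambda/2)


V_blind = 2 * 4809 * 0.077 / 2 = 370.3 m/s

370.3 m/s


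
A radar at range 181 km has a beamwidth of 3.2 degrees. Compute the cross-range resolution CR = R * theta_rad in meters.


BW_rad = 0.055850536
CR = 181000 * 0.055850536 = 10108.9 m

10108.9 m


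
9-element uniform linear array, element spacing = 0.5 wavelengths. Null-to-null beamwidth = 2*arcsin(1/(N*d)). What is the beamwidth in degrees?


1/(N*d) = 1/(9*0.5) = 0.222222
BW = 2*arcsin(0.222222) = 25.7 degrees

25.7 degrees


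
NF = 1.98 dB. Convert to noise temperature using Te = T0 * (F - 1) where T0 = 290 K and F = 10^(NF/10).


NF_lin = 10^(1.98/10) = 1.577611
Te = 290 * (1.577611 - 1) = 167.5 K

167.5 K


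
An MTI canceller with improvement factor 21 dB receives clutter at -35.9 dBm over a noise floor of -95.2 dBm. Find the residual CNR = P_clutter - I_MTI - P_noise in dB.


CNR = -35.9 - 21 - (-95.2) = 38.3 dB

38.3 dB


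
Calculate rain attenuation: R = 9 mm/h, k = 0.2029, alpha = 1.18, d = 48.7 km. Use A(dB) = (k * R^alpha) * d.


gamma = 0.2029 * 9^1.18 = 2.711991 dB/km
A = 2.711991 * 48.7 = 132.07 dB

132.07 dB


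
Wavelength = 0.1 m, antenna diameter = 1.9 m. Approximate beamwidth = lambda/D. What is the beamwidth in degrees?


BW_rad = 0.1 / 1.9 = 0.052632
BW_deg = 3.02 degrees

3.02 degrees


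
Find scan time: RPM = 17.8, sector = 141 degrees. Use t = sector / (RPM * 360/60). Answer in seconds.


t = 141 / (17.8 * 360) * 60 = 1.32 s

1.32 s


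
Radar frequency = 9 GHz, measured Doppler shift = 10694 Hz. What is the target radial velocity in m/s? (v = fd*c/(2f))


v = 10694 * 3e8 / (2 * 9000000000.0) = 178.2 m/s

178.2 m/s


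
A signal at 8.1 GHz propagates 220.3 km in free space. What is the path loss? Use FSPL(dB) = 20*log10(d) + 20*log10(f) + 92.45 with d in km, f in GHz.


20*log10(220.3) = 46.86
20*log10(8.1) = 18.17
FSPL = 157.5 dB

157.5 dB


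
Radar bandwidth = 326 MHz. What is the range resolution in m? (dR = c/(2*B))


dR = 3e8 / (2 * 326000000.0) = 0.46 m

0.46 m


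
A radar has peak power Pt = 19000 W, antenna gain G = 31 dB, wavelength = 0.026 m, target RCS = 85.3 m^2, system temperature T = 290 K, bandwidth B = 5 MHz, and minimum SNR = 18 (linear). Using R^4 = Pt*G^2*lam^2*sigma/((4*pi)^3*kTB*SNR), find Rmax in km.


G_lin = 10^(31/10) = 1258.925412
R^4 = 19000 * 1258.925412^2 * 0.026^2 * 85.3 / ((4*pi)^3 * 1.38e-23 * 290 * 5000000.0 * 18)
R^4 = 2.42941e18 m^4
R_max = (2.42941e18)^(1/4) = 39479.8 m = 39.5 km

39.5 km


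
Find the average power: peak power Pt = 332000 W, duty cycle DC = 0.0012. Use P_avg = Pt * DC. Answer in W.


P_avg = 332000 * 0.0012 = 398.4 W

398.4 W


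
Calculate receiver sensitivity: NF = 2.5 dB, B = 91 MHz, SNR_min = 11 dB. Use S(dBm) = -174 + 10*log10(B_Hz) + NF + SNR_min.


10*log10(91000000.0) = 79.59
S = -174 + 79.59 + 2.5 + 11 = -80.9 dBm

-80.9 dBm


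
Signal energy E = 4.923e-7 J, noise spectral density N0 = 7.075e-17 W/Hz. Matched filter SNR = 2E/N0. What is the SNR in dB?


SNR_lin = 2 * 4.923e-7 / 7.075e-17 = 1.392e10
SNR_dB = 10*log10(1.392e10) = 101.4 dB

101.4 dB


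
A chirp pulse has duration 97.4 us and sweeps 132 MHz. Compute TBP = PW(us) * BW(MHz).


TBP = 97.4 * 132 = 12856.8

12856.8


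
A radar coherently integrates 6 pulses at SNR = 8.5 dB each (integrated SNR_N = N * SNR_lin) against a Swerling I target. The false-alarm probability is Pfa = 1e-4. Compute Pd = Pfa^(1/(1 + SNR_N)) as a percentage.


SNR_lin = 10^(8.5/10) = 7.07946
SNR_N = 6 * 7.07946 = 42.47676
1/(1 + SNR_N) = 1/43.47676 = 0.0230008
Pd = (1e-4)^0.0230008 = 0.80909
Pd = 80.9%

80.9%


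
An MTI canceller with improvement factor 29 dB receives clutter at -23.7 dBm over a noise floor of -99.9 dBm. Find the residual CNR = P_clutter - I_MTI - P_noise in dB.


CNR = -23.7 - 29 - (-99.9) = 47.2 dB

47.2 dB


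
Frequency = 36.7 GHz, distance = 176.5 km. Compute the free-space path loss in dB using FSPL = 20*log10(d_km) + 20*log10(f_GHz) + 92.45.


20*log10(176.5) = 44.93
20*log10(36.7) = 31.29
FSPL = 168.7 dB

168.7 dB


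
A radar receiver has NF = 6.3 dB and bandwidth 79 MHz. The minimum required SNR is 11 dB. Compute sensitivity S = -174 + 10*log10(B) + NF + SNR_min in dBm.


10*log10(79000000.0) = 78.98
S = -174 + 78.98 + 6.3 + 11 = -77.7 dBm

-77.7 dBm


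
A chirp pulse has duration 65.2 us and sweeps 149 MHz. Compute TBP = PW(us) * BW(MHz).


TBP = 65.2 * 149 = 9714.8

9714.8


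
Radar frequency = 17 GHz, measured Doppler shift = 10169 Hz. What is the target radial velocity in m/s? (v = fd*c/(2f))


v = 10169 * 3e8 / (2 * 17000000000.0) = 89.7 m/s

89.7 m/s


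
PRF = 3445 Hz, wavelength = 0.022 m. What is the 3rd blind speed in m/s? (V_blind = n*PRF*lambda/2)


V_blind = 3 * 3445 * 0.022 / 2 = 113.7 m/s

113.7 m/s


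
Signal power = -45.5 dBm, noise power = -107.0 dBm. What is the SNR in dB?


SNR = -45.5 - (-107.0) = 61.5 dB

61.5 dB


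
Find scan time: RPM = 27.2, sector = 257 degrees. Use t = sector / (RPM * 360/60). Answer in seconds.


t = 257 / (27.2 * 360) * 60 = 1.57 s

1.57 s


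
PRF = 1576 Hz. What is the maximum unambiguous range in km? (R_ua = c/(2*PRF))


R_ua = 3e8 / (2 * 1576) = 95177.7 m = 95.2 km

95.2 km


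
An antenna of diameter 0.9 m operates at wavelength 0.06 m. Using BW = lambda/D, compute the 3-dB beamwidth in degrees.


BW_rad = 0.06 / 0.9 = 0.066667
BW_deg = 3.82 degrees

3.82 degrees


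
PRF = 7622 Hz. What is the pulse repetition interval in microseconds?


PRI = 1/7622 = 0.0001311992 s = 131.2 us

131.2 us


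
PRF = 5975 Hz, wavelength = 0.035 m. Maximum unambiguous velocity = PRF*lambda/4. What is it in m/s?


V_ua = 5975 * 0.035 / 4 = 52.3 m/s

52.3 m/s


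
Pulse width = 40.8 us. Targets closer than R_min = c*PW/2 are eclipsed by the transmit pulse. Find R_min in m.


R_min = 3e8 * 40.8e-6 / 2 = 6120.0 m

6120.0 m


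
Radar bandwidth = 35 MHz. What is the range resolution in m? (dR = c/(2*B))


dR = 3e8 / (2 * 35000000.0) = 4.29 m

4.29 m


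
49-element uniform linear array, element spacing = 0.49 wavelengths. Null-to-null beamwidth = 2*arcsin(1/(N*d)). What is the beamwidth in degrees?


1/(N*d) = 1/(49*0.49) = 0.041649
BW = 2*arcsin(0.041649) = 4.8 degrees

4.8 degrees


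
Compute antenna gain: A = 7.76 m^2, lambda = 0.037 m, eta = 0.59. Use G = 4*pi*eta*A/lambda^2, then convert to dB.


G_linear = 4*pi*0.59*7.76/0.037^2 = 42026.2
G_dB = 10*log10(42026.2) = 46.2 dB

46.2 dB


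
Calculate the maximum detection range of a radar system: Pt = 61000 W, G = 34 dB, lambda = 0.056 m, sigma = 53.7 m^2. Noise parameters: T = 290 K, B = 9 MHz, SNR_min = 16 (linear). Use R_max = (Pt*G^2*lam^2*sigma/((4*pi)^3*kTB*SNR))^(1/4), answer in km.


G_lin = 10^(34/10) = 2511.886432
R^4 = 61000 * 2511.886432^2 * 0.056^2 * 53.7 / ((4*pi)^3 * 1.38e-23 * 290 * 9000000.0 * 16)
R^4 = 5.66775e19 m^4
R_max = (5.66775e19)^(1/4) = 86766.6 m = 86.8 km

86.8 km


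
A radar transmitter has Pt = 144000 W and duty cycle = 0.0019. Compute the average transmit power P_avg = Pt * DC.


P_avg = 144000 * 0.0019 = 273.6 W

273.6 W


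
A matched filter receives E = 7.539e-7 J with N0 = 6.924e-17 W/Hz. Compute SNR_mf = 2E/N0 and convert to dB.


SNR_lin = 2 * 7.539e-7 / 6.924e-17 = 2.178e10
SNR_dB = 10*log10(2.178e10) = 103.4 dB

103.4 dB


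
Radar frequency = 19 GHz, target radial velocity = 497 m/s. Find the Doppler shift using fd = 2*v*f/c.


fd = 2 * 497 * 19000000000.0 / 3e8 = 62953.3 Hz

62953.3 Hz


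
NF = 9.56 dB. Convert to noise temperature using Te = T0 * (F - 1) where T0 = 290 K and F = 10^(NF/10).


NF_lin = 10^(9.56/10) = 9.036495
Te = 290 * (9.036495 - 1) = 2330.6 K

2330.6 K


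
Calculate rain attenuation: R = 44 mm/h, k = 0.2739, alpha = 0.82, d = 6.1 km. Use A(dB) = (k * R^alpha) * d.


gamma = 0.2739 * 44^0.82 = 6.098503 dB/km
A = 6.098503 * 6.1 = 37.2 dB

37.2 dB


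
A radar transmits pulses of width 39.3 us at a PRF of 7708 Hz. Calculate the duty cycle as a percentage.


DC = 39.3e-6 * 7708 * 100 = 30.29%

30.29%


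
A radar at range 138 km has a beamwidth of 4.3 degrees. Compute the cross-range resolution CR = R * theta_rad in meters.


BW_rad = 0.075049158
CR = 138000 * 0.075049158 = 10356.8 m

10356.8 m


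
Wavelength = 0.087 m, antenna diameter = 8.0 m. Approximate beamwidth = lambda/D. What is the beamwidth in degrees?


BW_rad = 0.087 / 8.0 = 0.010875
BW_deg = 0.62 degrees

0.62 degrees


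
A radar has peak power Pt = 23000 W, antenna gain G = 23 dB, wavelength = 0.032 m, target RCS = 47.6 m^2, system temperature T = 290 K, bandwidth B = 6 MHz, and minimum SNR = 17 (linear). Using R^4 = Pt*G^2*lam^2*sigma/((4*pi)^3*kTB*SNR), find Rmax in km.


G_lin = 10^(23/10) = 199.526231
R^4 = 23000 * 199.526231^2 * 0.032^2 * 47.6 / ((4*pi)^3 * 1.38e-23 * 290 * 6000000.0 * 17)
R^4 = 5.5097e16 m^4
R_max = (5.5097e16)^(1/4) = 15320.8 m = 15.3 km

15.3 km


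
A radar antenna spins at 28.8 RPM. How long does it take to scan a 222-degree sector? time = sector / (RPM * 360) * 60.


t = 222 / (28.8 * 360) * 60 = 1.28 s

1.28 s


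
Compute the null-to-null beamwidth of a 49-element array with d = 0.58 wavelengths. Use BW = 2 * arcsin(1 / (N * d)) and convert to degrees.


1/(N*d) = 1/(49*0.58) = 0.035186
BW = 2*arcsin(0.035186) = 4.0 degrees

4.0 degrees


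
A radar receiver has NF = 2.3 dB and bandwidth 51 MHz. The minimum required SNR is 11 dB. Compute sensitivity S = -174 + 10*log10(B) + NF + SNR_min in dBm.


10*log10(51000000.0) = 77.08
S = -174 + 77.08 + 2.3 + 11 = -83.6 dBm

-83.6 dBm


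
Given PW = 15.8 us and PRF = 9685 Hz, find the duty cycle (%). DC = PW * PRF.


DC = 15.8e-6 * 9685 * 100 = 15.3%

15.3%


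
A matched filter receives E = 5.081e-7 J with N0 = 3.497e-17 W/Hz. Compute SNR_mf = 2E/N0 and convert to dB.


SNR_lin = 2 * 5.081e-7 / 3.497e-17 = 2.906e10
SNR_dB = 10*log10(2.906e10) = 104.6 dB

104.6 dB


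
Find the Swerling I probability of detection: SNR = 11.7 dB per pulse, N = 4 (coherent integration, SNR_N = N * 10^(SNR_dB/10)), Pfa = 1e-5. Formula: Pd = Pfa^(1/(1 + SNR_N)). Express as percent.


SNR_lin = 10^(11.7/10) = 14.79108
SNR_N = 4 * 14.79108 = 59.16432
1/(1 + SNR_N) = 1/60.16432 = 0.0166211
Pd = (1e-5)^0.0166211 = 0.82584
Pd = 82.6%

82.6%


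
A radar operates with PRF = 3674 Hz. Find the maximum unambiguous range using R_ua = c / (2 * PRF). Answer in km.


R_ua = 3e8 / (2 * 3674) = 40827.4 m = 40.8 km

40.8 km


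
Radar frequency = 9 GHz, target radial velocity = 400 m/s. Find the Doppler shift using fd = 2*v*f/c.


fd = 2 * 400 * 9000000000.0 / 3e8 = 24000.0 Hz

24000.0 Hz


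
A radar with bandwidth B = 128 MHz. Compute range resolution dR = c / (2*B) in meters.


dR = 3e8 / (2 * 128000000.0) = 1.17 m

1.17 m


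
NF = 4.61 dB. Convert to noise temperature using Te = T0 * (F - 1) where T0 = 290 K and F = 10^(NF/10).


NF_lin = 10^(4.61/10) = 2.89068
Te = 290 * (2.89068 - 1) = 548.3 K

548.3 K


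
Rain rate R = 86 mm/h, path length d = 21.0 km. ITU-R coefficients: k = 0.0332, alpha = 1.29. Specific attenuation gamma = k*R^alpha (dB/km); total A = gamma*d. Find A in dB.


gamma = 0.0332 * 86^1.29 = 10.390611 dB/km
A = 10.390611 * 21.0 = 218.2 dB

218.2 dB


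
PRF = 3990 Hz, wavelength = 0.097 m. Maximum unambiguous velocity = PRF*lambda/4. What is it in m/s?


V_ua = 3990 * 0.097 / 4 = 96.8 m/s

96.8 m/s


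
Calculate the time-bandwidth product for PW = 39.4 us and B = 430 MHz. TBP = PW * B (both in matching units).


TBP = 39.4 * 430 = 16942.0

16942.0


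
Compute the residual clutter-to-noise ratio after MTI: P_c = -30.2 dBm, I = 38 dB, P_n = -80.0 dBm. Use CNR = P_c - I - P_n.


CNR = -30.2 - 38 - (-80.0) = 11.8 dB

11.8 dB


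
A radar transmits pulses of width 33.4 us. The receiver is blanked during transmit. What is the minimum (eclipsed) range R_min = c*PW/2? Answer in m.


R_min = 3e8 * 33.4e-6 / 2 = 5010.0 m

5010.0 m


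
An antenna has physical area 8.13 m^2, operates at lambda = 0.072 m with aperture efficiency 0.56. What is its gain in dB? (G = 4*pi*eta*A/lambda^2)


G_linear = 4*pi*0.56*8.13/0.072^2 = 11036.3
G_dB = 10*log10(11036.3) = 40.4 dB

40.4 dB


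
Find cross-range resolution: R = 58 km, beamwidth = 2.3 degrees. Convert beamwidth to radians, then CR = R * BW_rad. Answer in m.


BW_rad = 0.040142573
CR = 58000 * 0.040142573 = 2328.3 m

2328.3 m


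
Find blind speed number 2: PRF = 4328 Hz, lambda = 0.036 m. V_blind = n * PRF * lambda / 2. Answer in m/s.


V_blind = 2 * 4328 * 0.036 / 2 = 155.8 m/s

155.8 m/s


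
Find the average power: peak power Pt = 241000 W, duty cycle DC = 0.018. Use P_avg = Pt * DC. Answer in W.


P_avg = 241000 * 0.018 = 4338.0 W

4338.0 W


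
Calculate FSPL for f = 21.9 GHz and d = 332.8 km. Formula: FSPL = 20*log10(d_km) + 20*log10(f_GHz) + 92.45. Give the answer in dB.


20*log10(332.8) = 50.44
20*log10(21.9) = 26.81
FSPL = 169.7 dB

169.7 dB


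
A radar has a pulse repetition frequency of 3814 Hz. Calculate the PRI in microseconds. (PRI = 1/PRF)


PRI = 1/3814 = 0.0002621919 s = 262.2 us

262.2 us


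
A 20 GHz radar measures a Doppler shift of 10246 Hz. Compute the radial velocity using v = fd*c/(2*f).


v = 10246 * 3e8 / (2 * 20000000000.0) = 76.8 m/s

76.8 m/s


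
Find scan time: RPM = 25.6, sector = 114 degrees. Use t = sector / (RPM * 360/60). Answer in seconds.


t = 114 / (25.6 * 360) * 60 = 0.74 s

0.74 s


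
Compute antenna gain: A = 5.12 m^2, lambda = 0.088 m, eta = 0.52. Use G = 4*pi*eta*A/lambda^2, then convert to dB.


G_linear = 4*pi*0.52*5.12/0.088^2 = 4320.34
G_dB = 10*log10(4320.34) = 36.4 dB

36.4 dB


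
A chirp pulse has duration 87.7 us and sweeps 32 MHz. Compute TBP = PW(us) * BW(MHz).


TBP = 87.7 * 32 = 2806.4

2806.4


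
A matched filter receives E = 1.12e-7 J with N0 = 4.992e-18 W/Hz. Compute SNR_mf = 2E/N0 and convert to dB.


SNR_lin = 2 * 1.12e-7 / 4.992e-18 = 4.487e10
SNR_dB = 10*log10(4.487e10) = 106.5 dB

106.5 dB


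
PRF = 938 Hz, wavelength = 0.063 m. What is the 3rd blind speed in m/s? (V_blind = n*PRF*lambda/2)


V_blind = 3 * 938 * 0.063 / 2 = 88.6 m/s

88.6 m/s


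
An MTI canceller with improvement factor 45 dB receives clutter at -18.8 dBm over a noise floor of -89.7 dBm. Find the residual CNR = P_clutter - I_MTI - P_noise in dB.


CNR = -18.8 - 45 - (-89.7) = 25.9 dB

25.9 dB


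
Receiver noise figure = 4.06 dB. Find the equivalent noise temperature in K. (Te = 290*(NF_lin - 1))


NF_lin = 10^(4.06/10) = 2.54683
Te = 290 * (2.54683 - 1) = 448.6 K

448.6 K


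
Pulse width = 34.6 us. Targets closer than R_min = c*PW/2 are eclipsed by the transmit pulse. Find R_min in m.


R_min = 3e8 * 34.6e-6 / 2 = 5190.0 m

5190.0 m


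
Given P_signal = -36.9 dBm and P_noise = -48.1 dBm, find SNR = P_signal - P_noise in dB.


SNR = -36.9 - (-48.1) = 11.2 dB

11.2 dB


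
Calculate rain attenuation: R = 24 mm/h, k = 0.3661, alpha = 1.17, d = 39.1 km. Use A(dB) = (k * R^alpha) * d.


gamma = 0.3661 * 24^1.17 = 15.081581 dB/km
A = 15.081581 * 39.1 = 589.69 dB

589.69 dB


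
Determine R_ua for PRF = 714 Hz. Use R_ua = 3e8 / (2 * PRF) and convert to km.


R_ua = 3e8 / (2 * 714) = 210084.0 m = 210.1 km

210.1 km


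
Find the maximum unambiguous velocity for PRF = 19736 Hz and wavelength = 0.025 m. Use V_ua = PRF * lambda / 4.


V_ua = 19736 * 0.025 / 4 = 123.4 m/s

123.4 m/s


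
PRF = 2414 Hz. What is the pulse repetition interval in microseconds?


PRI = 1/2414 = 0.0004142502 s = 414.3 us

414.3 us


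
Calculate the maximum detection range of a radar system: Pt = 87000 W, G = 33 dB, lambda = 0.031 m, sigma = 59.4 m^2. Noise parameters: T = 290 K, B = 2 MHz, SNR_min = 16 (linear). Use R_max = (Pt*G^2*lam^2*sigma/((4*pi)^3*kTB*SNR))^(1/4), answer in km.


G_lin = 10^(33/10) = 1995.262315
R^4 = 87000 * 1995.262315^2 * 0.031^2 * 59.4 / ((4*pi)^3 * 1.38e-23 * 290 * 2000000.0 * 16)
R^4 = 7.77987e19 m^4
R_max = (7.77987e19)^(1/4) = 93916.8 m = 93.9 km

93.9 km


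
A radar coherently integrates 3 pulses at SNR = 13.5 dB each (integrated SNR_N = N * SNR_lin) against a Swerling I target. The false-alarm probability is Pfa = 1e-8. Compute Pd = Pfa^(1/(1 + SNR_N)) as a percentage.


SNR_lin = 10^(13.5/10) = 22.38721
SNR_N = 3 * 22.38721 = 67.16163
1/(1 + SNR_N) = 1/68.16163 = 0.014671
Pd = (1e-8)^0.014671 = 0.76319
Pd = 76.3%

76.3%


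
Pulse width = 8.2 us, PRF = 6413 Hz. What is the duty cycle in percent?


DC = 8.2e-6 * 6413 * 100 = 5.26%

5.26%


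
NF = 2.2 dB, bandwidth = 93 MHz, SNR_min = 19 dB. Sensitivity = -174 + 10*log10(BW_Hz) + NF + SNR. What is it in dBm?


10*log10(93000000.0) = 79.68
S = -174 + 79.68 + 2.2 + 19 = -73.1 dBm

-73.1 dBm


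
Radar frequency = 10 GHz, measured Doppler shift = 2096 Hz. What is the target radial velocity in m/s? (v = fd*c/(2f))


v = 2096 * 3e8 / (2 * 10000000000.0) = 31.4 m/s

31.4 m/s


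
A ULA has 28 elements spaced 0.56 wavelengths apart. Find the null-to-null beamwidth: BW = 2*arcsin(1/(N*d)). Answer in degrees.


1/(N*d) = 1/(28*0.56) = 0.063776
BW = 2*arcsin(0.063776) = 7.3 degrees

7.3 degrees


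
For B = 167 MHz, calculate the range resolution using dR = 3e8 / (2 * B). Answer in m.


dR = 3e8 / (2 * 167000000.0) = 0.9 m

0.9 m


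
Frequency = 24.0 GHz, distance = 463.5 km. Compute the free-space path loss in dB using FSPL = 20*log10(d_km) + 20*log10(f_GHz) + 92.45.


20*log10(463.5) = 53.32
20*log10(24.0) = 27.6
FSPL = 173.4 dB

173.4 dB


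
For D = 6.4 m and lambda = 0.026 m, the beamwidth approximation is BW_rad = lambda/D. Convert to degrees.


BW_rad = 0.026 / 6.4 = 0.004062
BW_deg = 0.23 degrees

0.23 degrees


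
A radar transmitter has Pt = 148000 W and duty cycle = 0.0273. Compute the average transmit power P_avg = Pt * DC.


P_avg = 148000 * 0.0273 = 4040.4 W

4040.4 W


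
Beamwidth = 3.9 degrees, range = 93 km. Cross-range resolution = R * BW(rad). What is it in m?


BW_rad = 0.068067841
CR = 93000 * 0.068067841 = 6330.3 m

6330.3 m


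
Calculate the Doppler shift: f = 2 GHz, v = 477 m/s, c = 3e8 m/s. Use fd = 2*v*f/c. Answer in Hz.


fd = 2 * 477 * 2000000000.0 / 3e8 = 6360.0 Hz

6360.0 Hz


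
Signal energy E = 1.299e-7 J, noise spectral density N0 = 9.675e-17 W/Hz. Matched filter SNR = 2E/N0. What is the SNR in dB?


SNR_lin = 2 * 1.299e-7 / 9.675e-17 = 2.685e9
SNR_dB = 10*log10(2.685e9) = 94.3 dB

94.3 dB


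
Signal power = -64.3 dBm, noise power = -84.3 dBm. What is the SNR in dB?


SNR = -64.3 - (-84.3) = 20.0 dB

20.0 dB


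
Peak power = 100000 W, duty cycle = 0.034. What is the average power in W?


P_avg = 100000 * 0.034 = 3400.0 W

3400.0 W


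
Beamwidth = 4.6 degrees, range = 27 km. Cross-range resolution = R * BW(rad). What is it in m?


BW_rad = 0.080285146
CR = 27000 * 0.080285146 = 2167.7 m

2167.7 m


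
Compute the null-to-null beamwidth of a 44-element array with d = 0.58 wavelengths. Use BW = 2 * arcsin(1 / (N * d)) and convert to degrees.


1/(N*d) = 1/(44*0.58) = 0.039185
BW = 2*arcsin(0.039185) = 4.5 degrees

4.5 degrees


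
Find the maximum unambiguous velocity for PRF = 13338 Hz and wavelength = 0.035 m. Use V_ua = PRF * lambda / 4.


V_ua = 13338 * 0.035 / 4 = 116.7 m/s

116.7 m/s


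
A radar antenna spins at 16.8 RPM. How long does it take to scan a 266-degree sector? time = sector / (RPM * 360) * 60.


t = 266 / (16.8 * 360) * 60 = 2.64 s

2.64 s


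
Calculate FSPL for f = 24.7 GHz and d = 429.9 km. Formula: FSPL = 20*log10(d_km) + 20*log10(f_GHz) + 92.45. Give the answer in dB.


20*log10(429.9) = 52.67
20*log10(24.7) = 27.85
FSPL = 173.0 dB

173.0 dB


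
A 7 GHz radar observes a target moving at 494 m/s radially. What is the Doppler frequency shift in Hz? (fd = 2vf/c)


fd = 2 * 494 * 7000000000.0 / 3e8 = 23053.3 Hz

23053.3 Hz


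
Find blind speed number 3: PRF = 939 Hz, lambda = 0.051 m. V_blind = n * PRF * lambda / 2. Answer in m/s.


V_blind = 3 * 939 * 0.051 / 2 = 71.8 m/s

71.8 m/s


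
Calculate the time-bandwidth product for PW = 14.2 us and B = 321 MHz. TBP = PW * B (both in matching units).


TBP = 14.2 * 321 = 4558.2

4558.2


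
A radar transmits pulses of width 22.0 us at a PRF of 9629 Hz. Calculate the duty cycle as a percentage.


DC = 22.0e-6 * 9629 * 100 = 21.18%

21.18%


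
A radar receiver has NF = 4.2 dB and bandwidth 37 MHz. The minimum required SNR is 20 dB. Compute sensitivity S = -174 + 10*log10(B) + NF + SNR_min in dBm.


10*log10(37000000.0) = 75.68
S = -174 + 75.68 + 4.2 + 20 = -74.1 dBm

-74.1 dBm


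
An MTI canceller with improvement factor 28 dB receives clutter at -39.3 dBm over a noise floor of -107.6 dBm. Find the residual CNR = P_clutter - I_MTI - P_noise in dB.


CNR = -39.3 - 28 - (-107.6) = 40.3 dB

40.3 dB


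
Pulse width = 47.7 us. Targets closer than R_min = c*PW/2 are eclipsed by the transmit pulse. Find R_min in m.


R_min = 3e8 * 47.7e-6 / 2 = 7155.0 m

7155.0 m


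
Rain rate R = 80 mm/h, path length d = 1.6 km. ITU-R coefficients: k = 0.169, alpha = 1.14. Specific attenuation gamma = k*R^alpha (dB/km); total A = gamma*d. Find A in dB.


gamma = 0.169 * 80^1.14 = 24.969468 dB/km
A = 24.969468 * 1.6 = 39.95 dB

39.95 dB


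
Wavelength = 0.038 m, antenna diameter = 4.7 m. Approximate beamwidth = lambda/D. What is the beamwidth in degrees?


BW_rad = 0.038 / 4.7 = 0.008085
BW_deg = 0.46 degrees

0.46 degrees


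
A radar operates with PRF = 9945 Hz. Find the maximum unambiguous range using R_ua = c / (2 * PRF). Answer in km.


R_ua = 3e8 / (2 * 9945) = 15083.0 m = 15.1 km

15.1 km


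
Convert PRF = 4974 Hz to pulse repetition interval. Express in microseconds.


PRI = 1/4974 = 0.0002010454 s = 201.0 us

201.0 us


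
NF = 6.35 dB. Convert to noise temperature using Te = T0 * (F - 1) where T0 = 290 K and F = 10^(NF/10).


NF_lin = 10^(6.35/10) = 4.315191
Te = 290 * (4.315191 - 1) = 961.4 K

961.4 K


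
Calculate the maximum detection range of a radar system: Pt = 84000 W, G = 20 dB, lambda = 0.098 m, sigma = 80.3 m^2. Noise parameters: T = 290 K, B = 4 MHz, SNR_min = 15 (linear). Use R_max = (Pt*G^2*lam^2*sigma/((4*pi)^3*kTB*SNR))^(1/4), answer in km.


G_lin = 10^(20/10) = 100.0
R^4 = 84000 * 100.0^2 * 0.098^2 * 80.3 / ((4*pi)^3 * 1.38e-23 * 290 * 4000000.0 * 15)
R^4 = 1.35953e18 m^4
R_max = (1.35953e18)^(1/4) = 34146.6 m = 34.1 km

34.1 km


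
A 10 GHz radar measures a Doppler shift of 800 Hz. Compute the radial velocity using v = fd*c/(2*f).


v = 800 * 3e8 / (2 * 10000000000.0) = 12.0 m/s

12.0 m/s


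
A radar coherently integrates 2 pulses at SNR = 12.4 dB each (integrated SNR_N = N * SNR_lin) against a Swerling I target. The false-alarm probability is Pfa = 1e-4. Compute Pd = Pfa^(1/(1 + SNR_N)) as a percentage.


SNR_lin = 10^(12.4/10) = 17.37801
SNR_N = 2 * 17.37801 = 34.75602
1/(1 + SNR_N) = 1/35.75602 = 0.0279673
Pd = (1e-4)^0.0279673 = 0.77291
Pd = 77.3%

77.3%


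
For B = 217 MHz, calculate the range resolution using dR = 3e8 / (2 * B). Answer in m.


dR = 3e8 / (2 * 217000000.0) = 0.69 m

0.69 m


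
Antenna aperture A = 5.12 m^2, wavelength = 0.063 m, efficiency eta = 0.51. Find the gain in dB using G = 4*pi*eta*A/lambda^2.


G_linear = 4*pi*0.51*5.12/0.063^2 = 8267.4
G_dB = 10*log10(8267.4) = 39.2 dB

39.2 dB


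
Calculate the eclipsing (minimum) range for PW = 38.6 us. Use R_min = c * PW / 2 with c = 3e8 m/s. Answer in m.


R_min = 3e8 * 38.6e-6 / 2 = 5790.0 m

5790.0 m


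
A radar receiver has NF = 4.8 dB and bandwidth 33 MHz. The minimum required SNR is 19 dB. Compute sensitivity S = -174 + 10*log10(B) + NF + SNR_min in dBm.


10*log10(33000000.0) = 75.19
S = -174 + 75.19 + 4.8 + 19 = -75.0 dBm

-75.0 dBm


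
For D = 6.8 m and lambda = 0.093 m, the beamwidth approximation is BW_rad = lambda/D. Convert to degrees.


BW_rad = 0.093 / 6.8 = 0.013676
BW_deg = 0.78 degrees

0.78 degrees


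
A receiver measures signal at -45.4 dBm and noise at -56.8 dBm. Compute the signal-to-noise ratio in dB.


SNR = -45.4 - (-56.8) = 11.4 dB

11.4 dB


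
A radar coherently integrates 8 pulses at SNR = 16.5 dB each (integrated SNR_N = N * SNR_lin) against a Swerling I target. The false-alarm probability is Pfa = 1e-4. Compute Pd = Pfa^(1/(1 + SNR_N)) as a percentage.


SNR_lin = 10^(16.5/10) = 44.66836
SNR_N = 8 * 44.66836 = 357.34688
1/(1 + SNR_N) = 1/358.34688 = 0.0027906
Pd = (1e-4)^0.0027906 = 0.97463
Pd = 97.5%

97.5%


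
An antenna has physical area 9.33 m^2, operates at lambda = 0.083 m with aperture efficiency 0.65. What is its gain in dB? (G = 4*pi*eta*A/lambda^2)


G_linear = 4*pi*0.65*9.33/0.083^2 = 11062.38
G_dB = 10*log10(11062.38) = 40.4 dB

40.4 dB


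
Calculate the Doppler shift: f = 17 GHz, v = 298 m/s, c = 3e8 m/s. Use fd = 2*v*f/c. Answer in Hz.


fd = 2 * 298 * 17000000000.0 / 3e8 = 33773.3 Hz

33773.3 Hz


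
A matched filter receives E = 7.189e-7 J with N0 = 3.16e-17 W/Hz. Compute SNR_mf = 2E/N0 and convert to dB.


SNR_lin = 2 * 7.189e-7 / 3.16e-17 = 4.55e10
SNR_dB = 10*log10(4.55e10) = 106.6 dB

106.6 dB


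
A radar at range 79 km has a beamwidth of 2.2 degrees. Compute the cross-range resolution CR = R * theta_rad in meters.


BW_rad = 0.038397244
CR = 79000 * 0.038397244 = 3033.4 m

3033.4 m


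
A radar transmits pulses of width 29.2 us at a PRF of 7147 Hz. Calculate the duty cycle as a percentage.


DC = 29.2e-6 * 7147 * 100 = 20.87%

20.87%


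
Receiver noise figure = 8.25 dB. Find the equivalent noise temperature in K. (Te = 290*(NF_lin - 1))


NF_lin = 10^(8.25/10) = 6.683439
Te = 290 * (6.683439 - 1) = 1648.2 K

1648.2 K


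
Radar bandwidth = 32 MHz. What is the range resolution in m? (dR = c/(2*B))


dR = 3e8 / (2 * 32000000.0) = 4.69 m

4.69 m


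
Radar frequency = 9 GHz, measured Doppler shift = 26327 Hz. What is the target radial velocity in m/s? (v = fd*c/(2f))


v = 26327 * 3e8 / (2 * 9000000000.0) = 438.8 m/s

438.8 m/s


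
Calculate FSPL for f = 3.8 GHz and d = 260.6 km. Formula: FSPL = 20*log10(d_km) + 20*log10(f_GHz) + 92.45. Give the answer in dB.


20*log10(260.6) = 48.32
20*log10(3.8) = 11.6
FSPL = 152.4 dB

152.4 dB


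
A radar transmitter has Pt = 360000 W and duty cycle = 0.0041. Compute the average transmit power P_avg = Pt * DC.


P_avg = 360000 * 0.0041 = 1476.0 W

1476.0 W


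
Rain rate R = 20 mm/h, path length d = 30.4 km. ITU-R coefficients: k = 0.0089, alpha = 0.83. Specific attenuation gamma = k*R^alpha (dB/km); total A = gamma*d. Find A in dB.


gamma = 0.0089 * 20^0.83 = 0.106966 dB/km
A = 0.106966 * 30.4 = 3.25 dB

3.25 dB


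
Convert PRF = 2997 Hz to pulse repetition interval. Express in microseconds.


PRI = 1/2997 = 0.000333667 s = 333.7 us

333.7 us


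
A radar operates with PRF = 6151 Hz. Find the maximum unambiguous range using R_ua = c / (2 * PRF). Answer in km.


R_ua = 3e8 / (2 * 6151) = 24386.3 m = 24.4 km

24.4 km


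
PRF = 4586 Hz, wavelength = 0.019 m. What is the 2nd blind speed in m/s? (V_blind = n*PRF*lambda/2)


V_blind = 2 * 4586 * 0.019 / 2 = 87.1 m/s

87.1 m/s


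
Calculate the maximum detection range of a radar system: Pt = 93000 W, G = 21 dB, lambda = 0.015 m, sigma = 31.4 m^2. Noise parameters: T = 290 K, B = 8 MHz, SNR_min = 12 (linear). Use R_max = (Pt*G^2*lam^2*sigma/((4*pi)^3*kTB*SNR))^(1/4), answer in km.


G_lin = 10^(21/10) = 125.892541
R^4 = 93000 * 125.892541^2 * 0.015^2 * 31.4 / ((4*pi)^3 * 1.38e-23 * 290 * 8000000.0 * 12)
R^4 = 1.36589e16 m^4
R_max = (1.36589e16)^(1/4) = 10810.7 m = 10.8 km

10.8 km


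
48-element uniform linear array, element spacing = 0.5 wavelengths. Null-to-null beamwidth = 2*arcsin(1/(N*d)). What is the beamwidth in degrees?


1/(N*d) = 1/(48*0.5) = 0.041667
BW = 2*arcsin(0.041667) = 4.8 degrees

4.8 degrees


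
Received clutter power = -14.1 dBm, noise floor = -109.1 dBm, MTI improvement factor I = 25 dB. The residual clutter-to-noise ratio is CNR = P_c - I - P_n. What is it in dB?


CNR = -14.1 - 25 - (-109.1) = 70.0 dB

70.0 dB


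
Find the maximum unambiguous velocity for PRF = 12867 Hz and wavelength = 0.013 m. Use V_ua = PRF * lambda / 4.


V_ua = 12867 * 0.013 / 4 = 41.8 m/s

41.8 m/s


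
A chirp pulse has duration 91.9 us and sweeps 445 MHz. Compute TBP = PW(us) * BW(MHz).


TBP = 91.9 * 445 = 40895.5

40895.5


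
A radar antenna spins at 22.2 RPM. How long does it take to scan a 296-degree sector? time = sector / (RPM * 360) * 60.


t = 296 / (22.2 * 360) * 60 = 2.22 s

2.22 s


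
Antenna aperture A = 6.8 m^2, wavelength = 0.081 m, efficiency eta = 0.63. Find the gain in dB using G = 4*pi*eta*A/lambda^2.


G_linear = 4*pi*0.63*6.8/0.081^2 = 8205.2
G_dB = 10*log10(8205.2) = 39.1 dB

39.1 dB


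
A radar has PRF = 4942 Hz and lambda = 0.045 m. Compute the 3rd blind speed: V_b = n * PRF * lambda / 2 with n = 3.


V_blind = 3 * 4942 * 0.045 / 2 = 333.6 m/s

333.6 m/s


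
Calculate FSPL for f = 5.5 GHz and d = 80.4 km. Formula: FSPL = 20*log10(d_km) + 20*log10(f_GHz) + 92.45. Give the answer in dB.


20*log10(80.4) = 38.11
20*log10(5.5) = 14.81
FSPL = 145.4 dB

145.4 dB


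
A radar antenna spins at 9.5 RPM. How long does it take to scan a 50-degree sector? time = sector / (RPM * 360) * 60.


t = 50 / (9.5 * 360) * 60 = 0.88 s

0.88 s


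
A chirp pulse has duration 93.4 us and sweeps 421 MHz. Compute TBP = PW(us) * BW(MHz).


TBP = 93.4 * 421 = 39321.4

39321.4


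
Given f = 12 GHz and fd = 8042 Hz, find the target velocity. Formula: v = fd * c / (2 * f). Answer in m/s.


v = 8042 * 3e8 / (2 * 12000000000.0) = 100.5 m/s

100.5 m/s


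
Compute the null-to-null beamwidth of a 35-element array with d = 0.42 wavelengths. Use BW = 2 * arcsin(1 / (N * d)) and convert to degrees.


1/(N*d) = 1/(35*0.42) = 0.068027
BW = 2*arcsin(0.068027) = 7.8 degrees

7.8 degrees


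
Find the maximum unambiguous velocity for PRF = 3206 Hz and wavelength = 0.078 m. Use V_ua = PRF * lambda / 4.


V_ua = 3206 * 0.078 / 4 = 62.5 m/s

62.5 m/s


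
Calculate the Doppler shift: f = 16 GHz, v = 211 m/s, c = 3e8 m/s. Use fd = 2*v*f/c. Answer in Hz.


fd = 2 * 211 * 16000000000.0 / 3e8 = 22506.7 Hz

22506.7 Hz


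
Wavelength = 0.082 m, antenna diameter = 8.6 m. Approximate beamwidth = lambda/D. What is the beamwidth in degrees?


BW_rad = 0.082 / 8.6 = 0.009535
BW_deg = 0.55 degrees

0.55 degrees


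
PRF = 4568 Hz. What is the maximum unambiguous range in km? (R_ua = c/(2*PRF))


R_ua = 3e8 / (2 * 4568) = 32837.1 m = 32.8 km

32.8 km


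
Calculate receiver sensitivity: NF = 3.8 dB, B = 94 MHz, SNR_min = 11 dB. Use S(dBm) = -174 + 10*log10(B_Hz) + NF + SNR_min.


10*log10(94000000.0) = 79.73
S = -174 + 79.73 + 3.8 + 11 = -79.5 dBm

-79.5 dBm


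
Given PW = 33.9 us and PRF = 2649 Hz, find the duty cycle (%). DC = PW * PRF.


DC = 33.9e-6 * 2649 * 100 = 8.98%

8.98%


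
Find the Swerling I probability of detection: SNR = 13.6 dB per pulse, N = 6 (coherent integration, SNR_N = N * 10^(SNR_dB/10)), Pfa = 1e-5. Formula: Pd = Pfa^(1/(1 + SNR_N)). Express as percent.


SNR_lin = 10^(13.6/10) = 22.90868
SNR_N = 6 * 22.90868 = 137.45208
1/(1 + SNR_N) = 1/138.45208 = 0.0072227
Pd = (1e-5)^0.0072227 = 0.92021
Pd = 92.0%

92.0%


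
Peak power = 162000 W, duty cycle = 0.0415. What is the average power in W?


P_avg = 162000 * 0.0415 = 6723.0 W

6723.0 W


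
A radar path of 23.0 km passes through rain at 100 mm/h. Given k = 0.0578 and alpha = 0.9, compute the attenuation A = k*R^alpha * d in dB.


gamma = 0.0578 * 100^0.9 = 3.646933 dB/km
A = 3.646933 * 23.0 = 83.88 dB

83.88 dB


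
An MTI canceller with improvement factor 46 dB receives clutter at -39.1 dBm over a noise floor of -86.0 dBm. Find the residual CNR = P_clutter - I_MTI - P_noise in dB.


CNR = -39.1 - 46 - (-86.0) = 0.9 dB

0.9 dB


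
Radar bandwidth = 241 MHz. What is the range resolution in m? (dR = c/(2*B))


dR = 3e8 / (2 * 241000000.0) = 0.62 m

0.62 m


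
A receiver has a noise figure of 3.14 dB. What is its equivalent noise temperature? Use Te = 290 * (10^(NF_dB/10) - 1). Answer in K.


NF_lin = 10^(3.14/10) = 2.06063
Te = 290 * (2.06063 - 1) = 307.6 K

307.6 K


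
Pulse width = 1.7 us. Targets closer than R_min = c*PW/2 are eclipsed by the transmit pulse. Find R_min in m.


R_min = 3e8 * 1.7e-6 / 2 = 255.0 m

255.0 m


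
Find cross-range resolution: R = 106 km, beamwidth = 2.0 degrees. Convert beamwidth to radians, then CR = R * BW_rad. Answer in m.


BW_rad = 0.034906585
CR = 106000 * 0.034906585 = 3700.1 m

3700.1 m
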